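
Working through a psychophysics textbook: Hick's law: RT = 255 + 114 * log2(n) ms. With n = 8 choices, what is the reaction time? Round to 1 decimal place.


RT = 255 + 114 * log2(8)
log2(8) = 3.0
RT = 255 + 114 * 3.0
= 255 + 342.0
= 597.0 ms


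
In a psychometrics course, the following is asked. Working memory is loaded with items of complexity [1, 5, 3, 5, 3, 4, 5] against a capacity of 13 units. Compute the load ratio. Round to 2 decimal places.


Total complexity = 1 + 5 + 3 + 5 + 3 + 4 + 5 = 26
Load = total / capacity = 26 / 13
= 2.00


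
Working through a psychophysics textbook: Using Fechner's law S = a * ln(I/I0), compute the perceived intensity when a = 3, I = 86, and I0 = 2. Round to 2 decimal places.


S = 3 * ln(86/2)
I/I0 = 43.0
ln(43.0) = 3.7612
S = 3 * 3.7612
= 11.28


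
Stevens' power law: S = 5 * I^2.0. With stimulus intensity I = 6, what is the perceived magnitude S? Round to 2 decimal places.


S = 5 * 6^2.0
6^2.0 = 36.0
S = 5 * 36.0
= 180.00


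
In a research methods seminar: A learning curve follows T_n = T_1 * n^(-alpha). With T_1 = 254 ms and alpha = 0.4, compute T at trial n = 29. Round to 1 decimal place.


T_n = 254 * 29^(-0.4)
29^(-0.4) = 0.26004
T_n = 254 * 0.26004
= 66.1 ms


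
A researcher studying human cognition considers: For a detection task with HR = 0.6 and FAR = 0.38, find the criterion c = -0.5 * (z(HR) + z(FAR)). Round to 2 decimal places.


c = -0.5 * (z(HR) + z(FAR))
z(0.6) = 0.2533
z(0.38) = -0.3055
c = -0.5 * (0.2533 + -0.3055)
= -0.5 * -0.0522
= 0.03


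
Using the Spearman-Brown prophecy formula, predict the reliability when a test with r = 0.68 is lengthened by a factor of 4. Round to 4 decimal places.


r_new = n*r / (1 + (n-1)*r)
Numerator = 4 * 0.68 = 2.72
Denominator = 1 + 3 * 0.68 = 3.04
r_new = 2.72 / 3.04
= 0.8947


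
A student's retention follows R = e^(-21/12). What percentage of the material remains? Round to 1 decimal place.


R = e^(-t/S)
-t/S = -21/12 = -1.75
R = e^(-1.75) = 0.173774
Percentage = 0.173774 * 100
= 17.4


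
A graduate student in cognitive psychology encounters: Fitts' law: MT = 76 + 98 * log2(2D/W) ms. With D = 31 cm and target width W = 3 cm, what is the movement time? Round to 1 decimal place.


MT = 76 + 98 * log2(2*31/3)
2D/W = 20.666667
log2(20.666667) = 4.3692
MT = 76 + 98 * 4.3692
= 504.2 ms


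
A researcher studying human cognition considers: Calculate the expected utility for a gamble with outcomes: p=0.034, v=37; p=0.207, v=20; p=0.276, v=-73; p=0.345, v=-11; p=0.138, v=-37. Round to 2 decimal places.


EU = sum(p_i * v_i)
0.034 * 37 = 1.258
0.207 * 20 = 4.14
0.276 * -73 = -20.148
0.345 * -11 = -3.795
0.138 * -37 = -5.106
EU = 1.258 + 4.14 + -20.148 + -3.795 + -5.106
= -23.65


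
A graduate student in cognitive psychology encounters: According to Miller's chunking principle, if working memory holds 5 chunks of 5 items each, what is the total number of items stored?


Total items = chunks * items_per_chunk
= 5 * 5
= 25


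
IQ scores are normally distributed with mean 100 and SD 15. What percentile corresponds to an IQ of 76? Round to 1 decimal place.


z = (IQ - mean) / SD
z = (76 - 100) / 15 = -1.6
Percentile = Phi(-1.6) * 100
Phi(-1.6) = 0.054799
= 5.5


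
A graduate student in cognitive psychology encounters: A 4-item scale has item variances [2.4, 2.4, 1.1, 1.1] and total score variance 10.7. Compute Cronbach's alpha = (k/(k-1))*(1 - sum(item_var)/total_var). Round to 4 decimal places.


alpha = (k/(k-1)) * (1 - sum(s_i^2)/s_total^2)
sum(item variances) = 7.0
k/(k-1) = 4/3 = 1.333333
1 - 7.0/10.7 = 1 - 0.654206 = 0.345794
alpha = 1.333333 * 0.345794
= 0.4611


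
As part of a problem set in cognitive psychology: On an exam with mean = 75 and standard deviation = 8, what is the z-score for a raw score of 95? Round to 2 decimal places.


z = (X - mu) / sigma
= (95 - 75) / 8
= 20 / 8
= 2.50


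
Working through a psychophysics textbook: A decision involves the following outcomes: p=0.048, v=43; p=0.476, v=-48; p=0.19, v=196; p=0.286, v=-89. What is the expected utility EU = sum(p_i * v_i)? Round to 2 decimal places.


EU = sum(p_i * v_i)
0.048 * 43 = 2.064
0.476 * -48 = -22.848
0.19 * 196 = 37.24
0.286 * -89 = -25.454
EU = 2.064 + -22.848 + 37.24 + -25.454
= -9.00


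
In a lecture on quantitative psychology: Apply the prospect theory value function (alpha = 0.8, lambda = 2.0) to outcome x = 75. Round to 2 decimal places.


Since x = 75 >= 0, use v(x) = x^0.8
75^0.8 = 31.6263
v(75) = 31.63


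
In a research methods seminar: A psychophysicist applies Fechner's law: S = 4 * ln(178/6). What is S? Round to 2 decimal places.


S = 4 * ln(178/6)
I/I0 = 29.666667
ln(29.666667) = 3.39
S = 4 * 3.39
= 13.56


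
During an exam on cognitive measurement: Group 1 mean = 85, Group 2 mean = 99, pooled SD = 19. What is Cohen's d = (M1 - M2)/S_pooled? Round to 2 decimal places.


Cohen's d = (M1 - M2) / S_pooled
= (85 - 99) / 19
= -14 / 19
= -0.74


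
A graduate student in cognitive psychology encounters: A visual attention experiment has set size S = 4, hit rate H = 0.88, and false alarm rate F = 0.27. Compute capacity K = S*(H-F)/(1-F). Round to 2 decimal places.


K = S * (H - F) / (1 - F)
H - F = 0.61
1 - F = 0.73
K = 4 * 0.61 / 0.73
= 3.34


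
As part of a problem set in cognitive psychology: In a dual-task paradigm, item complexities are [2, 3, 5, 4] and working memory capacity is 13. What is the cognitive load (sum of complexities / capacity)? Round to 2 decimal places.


Total complexity = 2 + 3 + 5 + 4 = 14
Load = total / capacity = 14 / 13
= 1.08


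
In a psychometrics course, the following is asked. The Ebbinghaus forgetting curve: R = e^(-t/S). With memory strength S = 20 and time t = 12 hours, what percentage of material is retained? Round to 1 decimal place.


R = e^(-t/S)
-t/S = -12/20 = -0.6
R = e^(-0.6) = 0.548812
Percentage = 0.548812 * 100
= 54.9


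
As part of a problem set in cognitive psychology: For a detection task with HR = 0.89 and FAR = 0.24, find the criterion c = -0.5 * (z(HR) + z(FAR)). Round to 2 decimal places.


c = -0.5 * (z(HR) + z(FAR))
z(0.89) = 1.2265
z(0.24) = -0.7063
c = -0.5 * (1.2265 + -0.7063)
= -0.5 * 0.5202
= -0.26


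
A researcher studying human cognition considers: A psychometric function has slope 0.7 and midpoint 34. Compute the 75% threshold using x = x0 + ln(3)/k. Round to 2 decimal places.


At P = 0.75: 0.75 = 1/(1 + e^(-k*(x-x0)))
Solving: e^(-k*(x-x0)) = 1/3
x = x0 + ln(3)/k
ln(3) = 1.0986
x = 34 + 1.0986/0.7
= 34 + 1.5694
= 35.57


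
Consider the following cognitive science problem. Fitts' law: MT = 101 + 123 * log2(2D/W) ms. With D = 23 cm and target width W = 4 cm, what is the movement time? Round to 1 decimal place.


MT = 101 + 123 * log2(2*23/4)
2D/W = 11.5
log2(11.5) = 3.5236
MT = 101 + 123 * 3.5236
= 534.4 ms


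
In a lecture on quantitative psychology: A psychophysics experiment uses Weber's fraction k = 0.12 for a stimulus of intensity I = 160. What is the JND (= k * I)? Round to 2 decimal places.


JND = k * I
JND = 0.12 * 160
= 19.20


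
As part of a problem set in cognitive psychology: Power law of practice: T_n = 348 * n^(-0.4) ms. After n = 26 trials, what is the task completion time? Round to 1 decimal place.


T_n = 348 * 26^(-0.4)
26^(-0.4) = 0.271651
T_n = 348 * 0.271651
= 94.5 ms


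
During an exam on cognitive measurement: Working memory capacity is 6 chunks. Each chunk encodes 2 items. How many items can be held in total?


Total items = chunks * items_per_chunk
= 6 * 2
= 12


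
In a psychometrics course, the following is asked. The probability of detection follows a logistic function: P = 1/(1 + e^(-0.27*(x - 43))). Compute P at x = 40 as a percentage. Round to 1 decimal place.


P(x) = 1/(1 + e^(-0.27*(40 - 43)))
Exponent = -0.27 * -3 = 0.81
e^(0.81) = 2.247908
P = 1/(1 + 2.247908) = 0.30789
Percentage = 30.8


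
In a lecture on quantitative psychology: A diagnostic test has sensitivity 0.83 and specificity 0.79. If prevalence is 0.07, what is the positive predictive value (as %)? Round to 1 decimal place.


PPV = (sens * prev) / (sens * prev + (1-spec) * (1-prev))
Numerator = 0.83 * 0.07 = 0.0581
P(positive and no disease) = (1 - spec) * (1 - prev) = (1 - 0.79) * (1 - 0.07) = 0.1953
Denominator = 0.0581 + 0.1953 = 0.2534
PPV = 0.0581 / 0.2534 = 0.229282
As percentage = 22.9


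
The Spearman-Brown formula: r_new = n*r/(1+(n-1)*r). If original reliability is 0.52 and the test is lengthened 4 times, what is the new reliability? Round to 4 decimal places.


r_new = n*r / (1 + (n-1)*r)
Numerator = 4 * 0.52 = 2.08
Denominator = 1 + 3 * 0.52 = 2.56
r_new = 2.08 / 2.56
= 0.8125


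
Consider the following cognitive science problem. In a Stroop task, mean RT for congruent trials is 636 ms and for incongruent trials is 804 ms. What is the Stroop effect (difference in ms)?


Stroop effect = RT(incongruent) - RT(congruent)
= 804 - 636
= 168 ms


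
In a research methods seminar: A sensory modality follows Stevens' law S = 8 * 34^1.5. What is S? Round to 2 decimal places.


S = 8 * 34^1.5
34^1.5 = 198.2524
S = 8 * 198.2524
= 1586.02


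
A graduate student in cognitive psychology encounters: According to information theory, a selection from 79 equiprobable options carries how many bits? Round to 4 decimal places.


H = log2(n)
H = log2(79)
= 6.3038


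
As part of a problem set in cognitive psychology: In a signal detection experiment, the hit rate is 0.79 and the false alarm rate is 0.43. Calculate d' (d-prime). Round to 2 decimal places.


d' = z(HR) - z(FAR)
z(0.79) = 0.8064
z(0.43) = -0.1764
d' = 0.8064 - -0.1764
= 0.98


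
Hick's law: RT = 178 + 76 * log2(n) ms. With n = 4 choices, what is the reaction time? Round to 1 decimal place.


RT = 178 + 76 * log2(4)
log2(4) = 2.0
RT = 178 + 76 * 2.0
= 178 + 152.0
= 330.0 ms


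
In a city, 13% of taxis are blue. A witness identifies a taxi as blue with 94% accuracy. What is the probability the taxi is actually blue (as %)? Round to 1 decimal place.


P(blue | says blue) = P(says blue | blue)*P(blue) / [P(says blue | blue)*P(blue) + P(says blue | not blue)*P(not blue)]
Numerator = 0.94 * 0.13 = 0.1222
False identification = 0.06 * 0.87 = 0.0522
P = 0.1222 / (0.1222 + 0.0522)
= 0.1222 / 0.1744
As percentage = 70.1


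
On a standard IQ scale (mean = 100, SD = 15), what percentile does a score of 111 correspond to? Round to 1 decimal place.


z = (IQ - mean) / SD
z = (111 - 100) / 15 = 0.7333
Percentile = Phi(0.7333) * 100
Phi(0.7333) = 0.768312
= 76.8


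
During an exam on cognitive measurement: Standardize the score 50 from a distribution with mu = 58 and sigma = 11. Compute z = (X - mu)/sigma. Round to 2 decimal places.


z = (X - mu) / sigma
= (50 - 58) / 11
= -8 / 11
= -0.73


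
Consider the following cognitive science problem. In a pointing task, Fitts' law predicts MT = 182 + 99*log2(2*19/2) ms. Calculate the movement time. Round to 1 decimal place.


MT = 182 + 99 * log2(2*19/2)
2D/W = 19.0
log2(19.0) = 4.2479
MT = 182 + 99 * 4.2479
= 602.5 ms


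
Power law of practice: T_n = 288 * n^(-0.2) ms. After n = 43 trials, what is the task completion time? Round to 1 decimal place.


T_n = 288 * 43^(-0.2)
43^(-0.2) = 0.47131
T_n = 288 * 0.47131
= 135.7 ms


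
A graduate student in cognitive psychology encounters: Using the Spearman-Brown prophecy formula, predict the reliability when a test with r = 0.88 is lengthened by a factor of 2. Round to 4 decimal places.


r_new = n*r / (1 + (n-1)*r)
Numerator = 2 * 0.88 = 1.76
Denominator = 1 + 1 * 0.88 = 1.88
r_new = 1.76 / 1.88
= 0.9362


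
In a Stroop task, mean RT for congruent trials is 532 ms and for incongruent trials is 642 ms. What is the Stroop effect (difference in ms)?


Stroop effect = RT(incongruent) - RT(congruent)
= 642 - 532
= 110 ms


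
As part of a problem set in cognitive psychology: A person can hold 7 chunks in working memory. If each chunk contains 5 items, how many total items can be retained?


Total items = chunks * items_per_chunk
= 7 * 5
= 35


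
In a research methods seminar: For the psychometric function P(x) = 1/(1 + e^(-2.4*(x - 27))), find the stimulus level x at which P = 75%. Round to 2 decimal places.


At P = 0.75: 0.75 = 1/(1 + e^(-k*(x-x0)))
Solving: e^(-k*(x-x0)) = 1/3
x = x0 + ln(3)/k
ln(3) = 1.0986
x = 27 + 1.0986/2.4
= 27 + 0.4578
= 27.46


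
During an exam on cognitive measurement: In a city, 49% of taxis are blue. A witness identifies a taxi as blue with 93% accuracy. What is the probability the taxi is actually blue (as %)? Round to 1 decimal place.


P(blue | says blue) = P(says blue | blue)*P(blue) / [P(says blue | blue)*P(blue) + P(says blue | not blue)*P(not blue)]
Numerator = 0.93 * 0.49 = 0.4557
False identification = 0.07 * 0.51 = 0.0357
P = 0.4557 / (0.4557 + 0.0357)
= 0.4557 / 0.4914
As percentage = 92.7


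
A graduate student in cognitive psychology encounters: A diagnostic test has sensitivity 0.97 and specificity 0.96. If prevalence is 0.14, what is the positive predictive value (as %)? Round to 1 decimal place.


PPV = (sens * prev) / (sens * prev + (1-spec) * (1-prev))
Numerator = 0.97 * 0.14 = 0.1358
P(positive and no disease) = (1 - spec) * (1 - prev) = (1 - 0.96) * (1 - 0.14) = 0.0344
Denominator = 0.1358 + 0.0344 = 0.1702
PPV = 0.1358 / 0.1702 = 0.797885
As percentage = 79.8


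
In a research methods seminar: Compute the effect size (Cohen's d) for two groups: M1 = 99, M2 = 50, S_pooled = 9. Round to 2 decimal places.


Cohen's d = (M1 - M2) / S_pooled
= (99 - 50) / 9
= 49 / 9
= 5.44


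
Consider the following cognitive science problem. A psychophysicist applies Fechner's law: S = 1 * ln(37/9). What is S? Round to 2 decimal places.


S = 1 * ln(37/9)
I/I0 = 4.111111
ln(4.111111) = 1.4137
S = 1 * 1.4137
= 1.41


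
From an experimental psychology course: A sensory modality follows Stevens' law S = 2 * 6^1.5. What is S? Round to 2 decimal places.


S = 2 * 6^1.5
6^1.5 = 14.6969
S = 2 * 14.6969
= 29.39


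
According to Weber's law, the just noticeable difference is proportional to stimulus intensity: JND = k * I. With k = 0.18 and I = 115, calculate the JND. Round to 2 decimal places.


JND = k * I
JND = 0.18 * 115
= 20.70


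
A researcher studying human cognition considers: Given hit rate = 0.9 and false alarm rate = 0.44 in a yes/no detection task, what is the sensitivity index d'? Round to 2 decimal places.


d' = z(HR) - z(FAR)
z(0.9) = 1.2816
z(0.44) = -0.151
d' = 1.2816 - -0.151
= 1.43


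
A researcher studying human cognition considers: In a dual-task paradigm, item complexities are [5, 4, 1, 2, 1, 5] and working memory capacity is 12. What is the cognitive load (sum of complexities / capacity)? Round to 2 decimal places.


Total complexity = 5 + 4 + 1 + 2 + 1 + 5 = 18
Load = total / capacity = 18 / 12
= 1.50


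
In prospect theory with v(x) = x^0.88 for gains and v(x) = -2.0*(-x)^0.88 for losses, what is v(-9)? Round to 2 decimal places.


Since x = -9 < 0, use v(x) = -lambda*(-x)^alpha
(-x) = 9
9^0.88 = 6.9141
v(-9) = -2.0 * 6.9141
= -13.83


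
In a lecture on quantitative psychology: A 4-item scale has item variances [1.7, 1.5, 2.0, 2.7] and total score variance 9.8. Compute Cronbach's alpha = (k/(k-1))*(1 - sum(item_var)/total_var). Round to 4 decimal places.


alpha = (k/(k-1)) * (1 - sum(s_i^2)/s_total^2)
sum(item variances) = 7.9
k/(k-1) = 4/3 = 1.333333
1 - 7.9/9.8 = 1 - 0.806122 = 0.193878
alpha = 1.333333 * 0.193878
= 0.2585


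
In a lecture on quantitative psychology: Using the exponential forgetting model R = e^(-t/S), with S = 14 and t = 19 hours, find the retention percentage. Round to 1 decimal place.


R = e^(-t/S)
-t/S = -19/14 = -1.357143
R = e^(-1.357143) = 0.257395
Percentage = 0.257395 * 100
= 25.7


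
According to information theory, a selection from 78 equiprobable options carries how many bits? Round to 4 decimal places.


H = log2(n)
H = log2(78)
= 6.2854


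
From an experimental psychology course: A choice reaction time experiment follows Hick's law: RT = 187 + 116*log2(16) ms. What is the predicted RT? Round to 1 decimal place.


RT = 187 + 116 * log2(16)
log2(16) = 4.0
RT = 187 + 116 * 4.0
= 187 + 464.0
= 651.0 ms


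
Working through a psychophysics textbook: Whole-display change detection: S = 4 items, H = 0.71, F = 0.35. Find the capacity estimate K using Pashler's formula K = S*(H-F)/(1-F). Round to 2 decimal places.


K = S * (H - F) / (1 - F)
H - F = 0.36
1 - F = 0.65
K = 4 * 0.36 / 0.65
= 2.22


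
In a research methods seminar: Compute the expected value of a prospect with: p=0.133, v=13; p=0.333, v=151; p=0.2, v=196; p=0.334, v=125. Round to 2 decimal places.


EU = sum(p_i * v_i)
0.133 * 13 = 1.729
0.333 * 151 = 50.283
0.2 * 196 = 39.2
0.334 * 125 = 41.75
EU = 1.729 + 50.283 + 39.2 + 41.75
= 132.96


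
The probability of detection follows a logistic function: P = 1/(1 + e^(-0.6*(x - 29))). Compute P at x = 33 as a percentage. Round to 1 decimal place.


P(x) = 1/(1 + e^(-0.6*(33 - 29)))
Exponent = -0.6 * 4 = -2.4
e^(-2.4) = 0.090718
P = 1/(1 + 0.090718) = 0.916827
Percentage = 91.7


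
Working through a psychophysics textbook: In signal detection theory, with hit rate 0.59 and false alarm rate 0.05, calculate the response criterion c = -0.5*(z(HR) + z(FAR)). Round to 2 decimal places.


c = -0.5 * (z(HR) + z(FAR))
z(0.59) = 0.2275
z(0.05) = -1.6449
c = -0.5 * (0.2275 + -1.6449)
= -0.5 * -1.4174
= 0.71


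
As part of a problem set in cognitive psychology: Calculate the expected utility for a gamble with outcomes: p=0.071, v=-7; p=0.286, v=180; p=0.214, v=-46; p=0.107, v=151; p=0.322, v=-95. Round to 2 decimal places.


EU = sum(p_i * v_i)
0.071 * -7 = -0.497
0.286 * 180 = 51.48
0.214 * -46 = -9.844
0.107 * 151 = 16.157
0.322 * -95 = -30.59
EU = -0.497 + 51.48 + -9.844 + 16.157 + -30.59
= 26.71


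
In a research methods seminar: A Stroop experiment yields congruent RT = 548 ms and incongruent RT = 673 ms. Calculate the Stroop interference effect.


Stroop effect = RT(incongruent) - RT(congruent)
= 673 - 548
= 125 ms


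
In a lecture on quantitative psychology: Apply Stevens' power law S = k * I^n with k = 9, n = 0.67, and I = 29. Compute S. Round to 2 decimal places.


S = 9 * 29^0.67
29^0.67 = 9.5457
S = 9 * 9.5457
= 85.91


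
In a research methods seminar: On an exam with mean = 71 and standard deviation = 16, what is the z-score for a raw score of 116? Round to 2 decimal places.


z = (X - mu) / sigma
= (116 - 71) / 16
= 45 / 16
= 2.81


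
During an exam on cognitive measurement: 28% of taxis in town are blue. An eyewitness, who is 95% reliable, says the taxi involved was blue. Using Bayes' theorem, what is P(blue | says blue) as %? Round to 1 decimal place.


P(blue | says blue) = P(says blue | blue)*P(blue) / [P(says blue | blue)*P(blue) + P(says blue | not blue)*P(not blue)]
Numerator = 0.95 * 0.28 = 0.266
False identification = 0.05 * 0.72 = 0.036
P = 0.266 / (0.266 + 0.036)
= 0.266 / 0.302
As percentage = 88.1


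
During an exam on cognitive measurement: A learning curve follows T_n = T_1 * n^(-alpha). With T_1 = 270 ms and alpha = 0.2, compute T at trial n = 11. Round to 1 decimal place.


T_n = 270 * 11^(-0.2)
11^(-0.2) = 0.619044
T_n = 270 * 0.619044
= 167.1 ms


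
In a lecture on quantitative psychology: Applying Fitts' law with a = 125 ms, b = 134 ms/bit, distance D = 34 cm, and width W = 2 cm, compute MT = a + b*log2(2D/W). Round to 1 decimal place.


MT = 125 + 134 * log2(2*34/2)
2D/W = 34.0
log2(34.0) = 5.0875
MT = 125 + 134 * 5.0875
= 806.7 ms


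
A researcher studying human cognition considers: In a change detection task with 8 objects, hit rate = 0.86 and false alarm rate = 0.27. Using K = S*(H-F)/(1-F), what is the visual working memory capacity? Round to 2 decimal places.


K = S * (H - F) / (1 - F)
H - F = 0.59
1 - F = 0.73
K = 8 * 0.59 / 0.73
= 6.47


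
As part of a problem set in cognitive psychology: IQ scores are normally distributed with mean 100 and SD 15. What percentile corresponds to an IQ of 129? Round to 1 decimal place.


z = (IQ - mean) / SD
z = (129 - 100) / 15 = 1.9333
Percentile = Phi(1.9333) * 100
Phi(1.9333) = 0.9734
= 97.3


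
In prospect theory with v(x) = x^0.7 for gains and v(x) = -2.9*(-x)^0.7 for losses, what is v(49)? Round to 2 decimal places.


Since x = 49 >= 0, use v(x) = x^0.7
49^0.7 = 15.2453
v(49) = 15.25


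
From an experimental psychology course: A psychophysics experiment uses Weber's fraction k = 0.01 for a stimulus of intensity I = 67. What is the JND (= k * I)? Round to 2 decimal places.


JND = k * I
JND = 0.01 * 67
= 0.67


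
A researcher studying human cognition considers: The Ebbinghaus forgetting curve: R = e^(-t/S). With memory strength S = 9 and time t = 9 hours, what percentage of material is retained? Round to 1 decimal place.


R = e^(-t/S)
-t/S = -9/9 = -1.0
R = e^(-1.0) = 0.367879
Percentage = 0.367879 * 100
= 36.8


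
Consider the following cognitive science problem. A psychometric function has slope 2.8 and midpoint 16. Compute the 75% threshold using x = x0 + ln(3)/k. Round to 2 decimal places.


At P = 0.75: 0.75 = 1/(1 + e^(-k*(x-x0)))
Solving: e^(-k*(x-x0)) = 1/3
x = x0 + ln(3)/k
ln(3) = 1.0986
x = 16 + 1.0986/2.8
= 16 + 0.3924
= 16.39


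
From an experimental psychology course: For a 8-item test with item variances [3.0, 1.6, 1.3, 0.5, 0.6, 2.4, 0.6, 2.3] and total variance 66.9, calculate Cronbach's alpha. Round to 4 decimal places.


alpha = (k/(k-1)) * (1 - sum(s_i^2)/s_total^2)
sum(item variances) = 12.3
k/(k-1) = 8/7 = 1.142857
1 - 12.3/66.9 = 1 - 0.183857 = 0.816143
alpha = 1.142857 * 0.816143
= 0.9327


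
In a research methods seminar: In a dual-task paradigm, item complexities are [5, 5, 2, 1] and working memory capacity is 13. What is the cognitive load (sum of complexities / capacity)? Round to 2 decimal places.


Total complexity = 5 + 5 + 2 + 1 = 13
Load = total / capacity = 13 / 13
= 1.00


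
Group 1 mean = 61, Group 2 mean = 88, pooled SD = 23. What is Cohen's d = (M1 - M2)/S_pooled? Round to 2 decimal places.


Cohen's d = (M1 - M2) / S_pooled
= (61 - 88) / 23
= -27 / 23
= -1.17


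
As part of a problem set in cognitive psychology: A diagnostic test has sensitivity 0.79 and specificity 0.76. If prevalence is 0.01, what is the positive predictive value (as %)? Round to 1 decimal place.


PPV = (sens * prev) / (sens * prev + (1-spec) * (1-prev))
Numerator = 0.79 * 0.01 = 0.0079
P(positive and no disease) = (1 - spec) * (1 - prev) = (1 - 0.76) * (1 - 0.01) = 0.2376
Denominator = 0.0079 + 0.2376 = 0.2455
PPV = 0.0079 / 0.2455 = 0.032179
As percentage = 3.2


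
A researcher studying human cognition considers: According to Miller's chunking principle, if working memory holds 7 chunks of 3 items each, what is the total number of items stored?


Total items = chunks * items_per_chunk
= 7 * 3
= 21


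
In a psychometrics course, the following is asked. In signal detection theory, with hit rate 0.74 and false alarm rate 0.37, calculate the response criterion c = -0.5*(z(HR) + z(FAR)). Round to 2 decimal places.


c = -0.5 * (z(HR) + z(FAR))
z(0.74) = 0.6433
z(0.37) = -0.3319
c = -0.5 * (0.6433 + -0.3319)
= -0.5 * 0.3114
= -0.16


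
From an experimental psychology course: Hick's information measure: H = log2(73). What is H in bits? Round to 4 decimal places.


H = log2(n)
H = log2(73)
= 6.1898


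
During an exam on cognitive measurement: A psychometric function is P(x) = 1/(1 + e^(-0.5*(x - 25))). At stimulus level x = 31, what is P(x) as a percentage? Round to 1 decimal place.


P(x) = 1/(1 + e^(-0.5*(31 - 25)))
Exponent = -0.5 * 6 = -3.0
e^(-3.0) = 0.049787
P = 1/(1 + 0.049787) = 0.952574
Percentage = 95.3


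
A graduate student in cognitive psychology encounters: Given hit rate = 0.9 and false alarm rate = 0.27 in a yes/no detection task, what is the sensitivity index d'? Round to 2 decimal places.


d' = z(HR) - z(FAR)
z(0.9) = 1.2816
z(0.27) = -0.6128
d' = 1.2816 - -0.6128
= 1.89


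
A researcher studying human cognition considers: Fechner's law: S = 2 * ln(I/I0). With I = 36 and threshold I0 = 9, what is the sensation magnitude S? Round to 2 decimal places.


S = 2 * ln(36/9)
I/I0 = 4.0
ln(4.0) = 1.3863
S = 2 * 1.3863
= 2.77


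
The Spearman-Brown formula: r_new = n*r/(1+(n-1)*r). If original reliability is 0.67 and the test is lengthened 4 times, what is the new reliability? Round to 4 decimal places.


r_new = n*r / (1 + (n-1)*r)
Numerator = 4 * 0.67 = 2.68
Denominator = 1 + 3 * 0.67 = 3.01
r_new = 2.68 / 3.01
= 0.8904


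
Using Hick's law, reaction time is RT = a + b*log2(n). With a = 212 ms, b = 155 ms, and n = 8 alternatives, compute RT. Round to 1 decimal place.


RT = 212 + 155 * log2(8)
log2(8) = 3.0
RT = 212 + 155 * 3.0
= 212 + 465.0
= 677.0 ms


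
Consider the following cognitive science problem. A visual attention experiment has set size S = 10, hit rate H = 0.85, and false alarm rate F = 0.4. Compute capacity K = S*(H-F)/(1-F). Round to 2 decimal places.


K = S * (H - F) / (1 - F)
H - F = 0.45
1 - F = 0.6
K = 10 * 0.45 / 0.6
= 7.50


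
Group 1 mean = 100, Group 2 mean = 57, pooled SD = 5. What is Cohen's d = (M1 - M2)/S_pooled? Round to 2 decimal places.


Cohen's d = (M1 - M2) / S_pooled
= (100 - 57) / 5
= 43 / 5
= 8.60


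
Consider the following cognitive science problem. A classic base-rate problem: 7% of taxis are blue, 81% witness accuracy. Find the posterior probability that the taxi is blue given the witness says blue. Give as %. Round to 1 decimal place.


P(blue | says blue) = P(says blue | blue)*P(blue) / [P(says blue | blue)*P(blue) + P(says blue | not blue)*P(not blue)]
Numerator = 0.81 * 0.07 = 0.0567
False identification = 0.19 * 0.93 = 0.1767
P = 0.0567 / (0.0567 + 0.1767)
= 0.0567 / 0.2334
As percentage = 24.3


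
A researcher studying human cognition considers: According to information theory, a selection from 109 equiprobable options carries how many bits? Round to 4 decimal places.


H = log2(n)
H = log2(109)
= 6.7682


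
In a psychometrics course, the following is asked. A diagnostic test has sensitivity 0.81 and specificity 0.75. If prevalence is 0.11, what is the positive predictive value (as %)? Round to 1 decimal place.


PPV = (sens * prev) / (sens * prev + (1-spec) * (1-prev))
Numerator = 0.81 * 0.11 = 0.0891
P(positive and no disease) = (1 - spec) * (1 - prev) = (1 - 0.75) * (1 - 0.11) = 0.2225
Denominator = 0.0891 + 0.2225 = 0.3116
PPV = 0.0891 / 0.3116 = 0.285944
As percentage = 28.6


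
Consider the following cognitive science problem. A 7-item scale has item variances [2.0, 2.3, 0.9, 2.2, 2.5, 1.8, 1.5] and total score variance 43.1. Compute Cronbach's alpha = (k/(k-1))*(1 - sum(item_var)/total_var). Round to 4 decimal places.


alpha = (k/(k-1)) * (1 - sum(s_i^2)/s_total^2)
sum(item variances) = 13.2
k/(k-1) = 7/6 = 1.166667
1 - 13.2/43.1 = 1 - 0.306265 = 0.693735
alpha = 1.166667 * 0.693735
= 0.8094


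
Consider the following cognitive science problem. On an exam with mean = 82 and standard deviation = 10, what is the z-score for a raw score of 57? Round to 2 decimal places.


z = (X - mu) / sigma
= (57 - 82) / 10
= -25 / 10
= -2.50


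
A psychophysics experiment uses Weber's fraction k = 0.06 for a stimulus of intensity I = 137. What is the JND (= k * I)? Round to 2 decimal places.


JND = k * I
JND = 0.06 * 137
= 8.22


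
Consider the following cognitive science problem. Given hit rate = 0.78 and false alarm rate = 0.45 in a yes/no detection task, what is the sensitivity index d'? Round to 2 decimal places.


d' = z(HR) - z(FAR)
z(0.78) = 0.7722
z(0.45) = -0.1257
d' = 0.7722 - -0.1257
= 0.90


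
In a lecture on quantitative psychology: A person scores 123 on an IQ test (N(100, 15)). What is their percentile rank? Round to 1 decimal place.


z = (IQ - mean) / SD
z = (123 - 100) / 15 = 1.5333
Percentile = Phi(1.5333) * 100
Phi(1.5333) = 0.937399
= 93.7


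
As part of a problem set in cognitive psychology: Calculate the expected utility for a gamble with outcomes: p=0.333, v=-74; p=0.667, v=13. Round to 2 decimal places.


EU = sum(p_i * v_i)
0.333 * -74 = -24.642
0.667 * 13 = 8.671
EU = -24.642 + 8.671
= -15.97


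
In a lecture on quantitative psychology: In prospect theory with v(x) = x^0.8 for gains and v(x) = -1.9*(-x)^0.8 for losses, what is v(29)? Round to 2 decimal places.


Since x = 29 >= 0, use v(x) = x^0.8
29^0.8 = 14.7883
v(29) = 14.79


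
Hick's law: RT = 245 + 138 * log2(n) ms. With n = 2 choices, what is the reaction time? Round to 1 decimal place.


RT = 245 + 138 * log2(2)
log2(2) = 1.0
RT = 245 + 138 * 1.0
= 245 + 138.0
= 383.0 ms


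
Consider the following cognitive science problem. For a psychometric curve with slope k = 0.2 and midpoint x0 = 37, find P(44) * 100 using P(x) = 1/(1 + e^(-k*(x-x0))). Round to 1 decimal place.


P(x) = 1/(1 + e^(-0.2*(44 - 37)))
Exponent = -0.2 * 7 = -1.4
e^(-1.4) = 0.246597
P = 1/(1 + 0.246597) = 0.802184
Percentage = 80.2


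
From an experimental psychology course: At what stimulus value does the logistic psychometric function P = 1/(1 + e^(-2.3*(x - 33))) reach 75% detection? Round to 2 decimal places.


At P = 0.75: 0.75 = 1/(1 + e^(-k*(x-x0)))
Solving: e^(-k*(x-x0)) = 1/3
x = x0 + ln(3)/k
ln(3) = 1.0986
x = 33 + 1.0986/2.3
= 33 + 0.4777
= 33.48


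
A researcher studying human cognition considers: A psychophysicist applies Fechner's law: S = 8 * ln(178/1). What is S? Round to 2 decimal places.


S = 8 * ln(178/1)
I/I0 = 178.0
ln(178.0) = 5.1818
S = 8 * 5.1818
= 41.45


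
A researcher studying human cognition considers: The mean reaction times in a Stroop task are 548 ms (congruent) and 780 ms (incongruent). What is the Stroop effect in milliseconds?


Stroop effect = RT(incongruent) - RT(congruent)
= 780 - 548
= 232 ms


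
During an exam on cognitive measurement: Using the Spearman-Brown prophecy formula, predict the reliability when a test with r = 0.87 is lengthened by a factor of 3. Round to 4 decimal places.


r_new = n*r / (1 + (n-1)*r)
Numerator = 3 * 0.87 = 2.61
Denominator = 1 + 2 * 0.87 = 2.74
r_new = 2.61 / 2.74
= 0.9526


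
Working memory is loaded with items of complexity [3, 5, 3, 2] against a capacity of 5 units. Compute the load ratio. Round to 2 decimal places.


Total complexity = 3 + 5 + 3 + 2 = 13
Load = total / capacity = 13 / 5
= 2.60


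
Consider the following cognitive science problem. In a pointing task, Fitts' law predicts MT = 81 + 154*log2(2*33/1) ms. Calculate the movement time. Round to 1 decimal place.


MT = 81 + 154 * log2(2*33/1)
2D/W = 66.0
log2(66.0) = 6.0444
MT = 81 + 154 * 6.0444
= 1011.8 ms


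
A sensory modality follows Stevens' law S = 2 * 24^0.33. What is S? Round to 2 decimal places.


S = 2 * 24^0.33
24^0.33 = 2.8541
S = 2 * 2.8541
= 5.71


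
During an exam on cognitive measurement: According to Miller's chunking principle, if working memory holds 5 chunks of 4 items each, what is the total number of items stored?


Total items = chunks * items_per_chunk
= 5 * 4
= 20


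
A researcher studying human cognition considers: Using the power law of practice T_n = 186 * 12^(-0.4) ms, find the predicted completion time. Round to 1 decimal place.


T_n = 186 * 12^(-0.4)
12^(-0.4) = 0.370107
T_n = 186 * 0.370107
= 68.8 ms


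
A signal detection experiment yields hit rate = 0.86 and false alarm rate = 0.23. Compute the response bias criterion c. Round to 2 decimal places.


c = -0.5 * (z(HR) + z(FAR))
z(0.86) = 1.0803
z(0.23) = -0.7388
c = -0.5 * (1.0803 + -0.7388)
= -0.5 * 0.3415
= -0.17


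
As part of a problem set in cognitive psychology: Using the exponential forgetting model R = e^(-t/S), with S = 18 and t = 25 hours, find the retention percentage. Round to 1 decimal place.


R = e^(-t/S)
-t/S = -25/18 = -1.388889
R = e^(-1.388889) = 0.249352
Percentage = 0.249352 * 100
= 24.9


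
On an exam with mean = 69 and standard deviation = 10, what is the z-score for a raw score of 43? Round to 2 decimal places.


z = (X - mu) / sigma
= (43 - 69) / 10
= -26 / 10
= -2.60


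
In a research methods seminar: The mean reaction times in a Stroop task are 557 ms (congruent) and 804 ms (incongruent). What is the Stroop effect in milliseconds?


Stroop effect = RT(incongruent) - RT(congruent)
= 804 - 557
= 247 ms


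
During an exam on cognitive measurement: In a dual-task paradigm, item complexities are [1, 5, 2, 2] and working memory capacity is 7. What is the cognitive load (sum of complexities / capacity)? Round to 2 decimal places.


Total complexity = 1 + 5 + 2 + 2 = 10
Load = total / capacity = 10 / 7
= 1.43


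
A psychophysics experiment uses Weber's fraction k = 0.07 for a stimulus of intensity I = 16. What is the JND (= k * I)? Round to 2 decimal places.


JND = k * I
JND = 0.07 * 16
= 1.12


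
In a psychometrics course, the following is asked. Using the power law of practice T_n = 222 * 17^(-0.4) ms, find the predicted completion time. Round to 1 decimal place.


T_n = 222 * 17^(-0.4)
17^(-0.4) = 0.321974
T_n = 222 * 0.321974
= 71.5 ms


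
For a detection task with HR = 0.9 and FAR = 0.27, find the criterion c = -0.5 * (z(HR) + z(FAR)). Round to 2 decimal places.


c = -0.5 * (z(HR) + z(FAR))
z(0.9) = 1.2816
z(0.27) = -0.6128
c = -0.5 * (1.2816 + -0.6128)
= -0.5 * 0.6688
= -0.33


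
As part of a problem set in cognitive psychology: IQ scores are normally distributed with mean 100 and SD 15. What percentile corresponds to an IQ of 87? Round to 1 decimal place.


z = (IQ - mean) / SD
z = (87 - 100) / 15 = -0.8667
Percentile = Phi(-0.8667) * 100
Phi(-0.8667) = 0.193053
= 19.3


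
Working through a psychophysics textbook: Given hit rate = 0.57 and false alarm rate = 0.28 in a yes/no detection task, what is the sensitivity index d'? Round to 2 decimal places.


d' = z(HR) - z(FAR)
z(0.57) = 0.1764
z(0.28) = -0.5828
d' = 0.1764 - -0.5828
= 0.76


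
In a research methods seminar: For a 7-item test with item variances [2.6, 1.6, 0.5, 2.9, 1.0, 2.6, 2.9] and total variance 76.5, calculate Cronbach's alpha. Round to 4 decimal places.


alpha = (k/(k-1)) * (1 - sum(s_i^2)/s_total^2)
sum(item variances) = 14.1
k/(k-1) = 7/6 = 1.166667
1 - 14.1/76.5 = 1 - 0.184314 = 0.815686
alpha = 1.166667 * 0.815686
= 0.9516


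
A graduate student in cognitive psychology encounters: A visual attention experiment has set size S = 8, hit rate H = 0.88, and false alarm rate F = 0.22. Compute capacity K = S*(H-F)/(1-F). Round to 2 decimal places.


K = S * (H - F) / (1 - F)
H - F = 0.66
1 - F = 0.78
K = 8 * 0.66 / 0.78
= 6.77


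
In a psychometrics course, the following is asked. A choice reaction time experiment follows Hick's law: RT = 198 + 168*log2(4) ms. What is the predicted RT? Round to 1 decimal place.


RT = 198 + 168 * log2(4)
log2(4) = 2.0
RT = 198 + 168 * 2.0
= 198 + 336.0
= 534.0 ms


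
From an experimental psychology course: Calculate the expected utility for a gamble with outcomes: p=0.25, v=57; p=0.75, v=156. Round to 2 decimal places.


EU = sum(p_i * v_i)
0.25 * 57 = 14.25
0.75 * 156 = 117.0
EU = 14.25 + 117.0
= 131.25


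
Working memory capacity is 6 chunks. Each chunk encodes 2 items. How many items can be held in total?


Total items = chunks * items_per_chunk
= 6 * 2
= 12


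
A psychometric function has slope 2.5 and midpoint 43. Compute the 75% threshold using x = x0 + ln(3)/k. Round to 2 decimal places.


At P = 0.75: 0.75 = 1/(1 + e^(-k*(x-x0)))
Solving: e^(-k*(x-x0)) = 1/3
x = x0 + ln(3)/k
ln(3) = 1.0986
x = 43 + 1.0986/2.5
= 43 + 0.4394
= 43.44


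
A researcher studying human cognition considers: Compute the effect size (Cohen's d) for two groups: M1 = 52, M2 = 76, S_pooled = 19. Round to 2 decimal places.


Cohen's d = (M1 - M2) / S_pooled
= (52 - 76) / 19
= -24 / 19
= -1.26


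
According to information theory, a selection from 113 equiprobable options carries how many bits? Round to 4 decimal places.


H = log2(n)
H = log2(113)
= 6.8202


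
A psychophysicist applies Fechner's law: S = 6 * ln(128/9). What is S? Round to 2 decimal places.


S = 6 * ln(128/9)
I/I0 = 14.222222
ln(14.222222) = 2.6548
S = 6 * 2.6548
= 15.93


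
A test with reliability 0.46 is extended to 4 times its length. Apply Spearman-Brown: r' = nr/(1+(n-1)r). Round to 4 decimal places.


r_new = n*r / (1 + (n-1)*r)
Numerator = 4 * 0.46 = 1.84
Denominator = 1 + 3 * 0.46 = 2.38
r_new = 1.84 / 2.38
= 0.7731


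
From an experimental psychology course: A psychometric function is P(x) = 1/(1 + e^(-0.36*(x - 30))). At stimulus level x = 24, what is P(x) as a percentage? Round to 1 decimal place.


P(x) = 1/(1 + e^(-0.36*(24 - 30)))
Exponent = -0.36 * -6 = 2.16
e^(2.16) = 8.671138
P = 1/(1 + 8.671138) = 0.1034
Percentage = 10.3


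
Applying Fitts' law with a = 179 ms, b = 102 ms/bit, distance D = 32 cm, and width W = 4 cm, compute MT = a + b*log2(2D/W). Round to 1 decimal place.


MT = 179 + 102 * log2(2*32/4)
2D/W = 16.0
log2(16.0) = 4.0
MT = 179 + 102 * 4.0
= 587.0 ms


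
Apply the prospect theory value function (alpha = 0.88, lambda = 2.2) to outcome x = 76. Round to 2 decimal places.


Since x = 76 >= 0, use v(x) = x^0.88
76^0.88 = 45.1977
v(76) = 45.20


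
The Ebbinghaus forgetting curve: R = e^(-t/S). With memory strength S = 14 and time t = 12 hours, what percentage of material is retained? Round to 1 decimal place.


R = e^(-t/S)
-t/S = -12/14 = -0.857143
R = e^(-0.857143) = 0.424373
Percentage = 0.424373 * 100
= 42.4


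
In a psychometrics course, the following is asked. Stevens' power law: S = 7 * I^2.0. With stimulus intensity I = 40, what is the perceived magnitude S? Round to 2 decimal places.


S = 7 * 40^2.0
40^2.0 = 1600.0
S = 7 * 1600.0
= 11200.00


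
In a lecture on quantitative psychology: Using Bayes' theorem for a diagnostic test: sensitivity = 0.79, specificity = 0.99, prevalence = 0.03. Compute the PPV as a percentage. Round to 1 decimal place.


PPV = (sens * prev) / (sens * prev + (1-spec) * (1-prev))
Numerator = 0.79 * 0.03 = 0.0237
P(positive and no disease) = (1 - spec) * (1 - prev) = (1 - 0.99) * (1 - 0.03) = 0.0097
Denominator = 0.0237 + 0.0097 = 0.0334
PPV = 0.0237 / 0.0334 = 0.709581
As percentage = 71.0


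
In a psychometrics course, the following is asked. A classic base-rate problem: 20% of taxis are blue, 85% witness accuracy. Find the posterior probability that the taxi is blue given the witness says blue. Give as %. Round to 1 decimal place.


P(blue | says blue) = P(says blue | blue)*P(blue) / [P(says blue | blue)*P(blue) + P(says blue | not blue)*P(not blue)]
Numerator = 0.85 * 0.2 = 0.17
False identification = 0.15 * 0.8 = 0.12
P = 0.17 / (0.17 + 0.12)
= 0.17 / 0.29
As percentage = 58.6


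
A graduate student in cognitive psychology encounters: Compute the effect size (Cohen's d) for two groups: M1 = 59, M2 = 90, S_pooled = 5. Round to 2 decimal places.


Cohen's d = (M1 - M2) / S_pooled
= (59 - 90) / 5
= -31 / 5
= -6.20


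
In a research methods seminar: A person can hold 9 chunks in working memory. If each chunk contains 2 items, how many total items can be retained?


Total items = chunks * items_per_chunk
= 9 * 2
= 18


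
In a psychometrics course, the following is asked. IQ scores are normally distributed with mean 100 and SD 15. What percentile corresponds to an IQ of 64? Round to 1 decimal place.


z = (IQ - mean) / SD
z = (64 - 100) / 15 = -2.4
Percentile = Phi(-2.4) * 100
Phi(-2.4) = 0.008198
= 0.8


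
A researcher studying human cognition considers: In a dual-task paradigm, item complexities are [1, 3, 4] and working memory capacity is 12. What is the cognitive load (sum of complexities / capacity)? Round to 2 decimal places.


Total complexity = 1 + 3 + 4 = 8
Load = total / capacity = 8 / 12
= 0.67
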